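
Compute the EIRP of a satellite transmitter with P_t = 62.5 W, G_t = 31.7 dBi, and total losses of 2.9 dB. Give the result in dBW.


Pt = 62.5 W = 17.9588 dBW
EIRP = Pt_dBW + Gt - losses = 17.9588 + 31.7 - 2.9 = 46.7588 dBW

46.7588 dBW


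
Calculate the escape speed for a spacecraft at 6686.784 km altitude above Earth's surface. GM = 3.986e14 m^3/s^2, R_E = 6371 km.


r = 6371.0 + 6686.784 = 13057.7840 km = 1.3057784e+07 m
v_esc = sqrt(2*mu/r) = sqrt(2*3.986e14 / 1.3057784e+07)
v_esc = 7813.5592 m/s = 7.8136 km/s

7.8136 km/s


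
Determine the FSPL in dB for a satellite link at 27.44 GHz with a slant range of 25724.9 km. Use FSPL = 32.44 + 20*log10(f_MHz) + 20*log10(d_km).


f = 27.44 GHz = 27440.0000 MHz
d = 25724.9 km
FSPL = 32.44 + 20*log10(27440.0000) + 20*log10(25724.9)
FSPL = 32.44 + 88.7677 + 88.2071
FSPL = 209.4148 dB

209.4148 dB


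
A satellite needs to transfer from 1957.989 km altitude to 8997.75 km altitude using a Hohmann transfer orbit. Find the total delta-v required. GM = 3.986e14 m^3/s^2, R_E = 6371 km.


r1 = 8328.9890 km = 8.328989e+06 m
r2 = 15368.7500 km = 1.536875e+07 m
dv1 = sqrt(mu/r1)*(sqrt(2*r2/(r1+r2)) - 1) = 960.8057 m/s
dv2 = sqrt(mu/r2)*(1 - sqrt(2*r1/(r1+r2))) = 822.9197 m/s
total dv = |dv1| + |dv2| = 960.8057 + 822.9197 = 1783.7254 m/s = 1.7837 km/s

1.7837 km/s


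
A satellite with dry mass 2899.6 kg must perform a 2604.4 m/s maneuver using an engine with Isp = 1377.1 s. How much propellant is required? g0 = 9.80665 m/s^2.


ve = Isp * g0 = 1377.1 * 9.80665 = 13504.737715 m/s
mass ratio = exp(dv/ve) = exp(2604.4/13504.737715) = 1.21270189
m_prop = m_dry * (mr - 1) = 2899.6 * (1.21270189 - 1)
m_prop = 616.7504 kg

616.7504 kg


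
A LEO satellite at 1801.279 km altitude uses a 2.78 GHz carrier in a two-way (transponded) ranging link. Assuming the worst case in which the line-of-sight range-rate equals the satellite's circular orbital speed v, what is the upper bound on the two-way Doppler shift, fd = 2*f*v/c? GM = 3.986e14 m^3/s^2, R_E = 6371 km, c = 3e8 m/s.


r = 8.172279e+06 m
v = sqrt(mu/r) = 6983.8846 m/s (worst-case radial velocity)
f = 2.78 GHz = 2.78e+09 Hz
fd = 2*f*v/c = 2*2.78e+09*6983.8846/3.0e+08
fd = 129434.6613 Hz

129434.6613 Hz


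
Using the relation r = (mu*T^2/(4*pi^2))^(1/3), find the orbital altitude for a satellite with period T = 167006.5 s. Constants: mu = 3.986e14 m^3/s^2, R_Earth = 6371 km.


T = 167006.5 s
r = (mu*T^2/(4*pi^2))^(1/3) = (3.986e14 * 167006.5^2 / (4*pi^2))^(1/3)
r = 6.5546288e+07 m = 65546.2881 km
alt = r - R_E = 65546.2881 - 6371 = 59175.2881 km

59175.2881 km


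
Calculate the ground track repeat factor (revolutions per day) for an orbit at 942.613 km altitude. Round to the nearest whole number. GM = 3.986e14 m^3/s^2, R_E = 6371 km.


r = 7.313613e+06 m
T = 2*pi*sqrt(r^3/mu) = 6224.5676 s = 103.7428 min
revs/day = 1440 / 103.7428 = 13.8805
Rounded: 14 revolutions per day

14 revolutions per day


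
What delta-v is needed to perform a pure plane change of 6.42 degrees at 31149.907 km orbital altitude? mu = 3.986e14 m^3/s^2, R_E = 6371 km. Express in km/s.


r = 37520.9070 km = 3.7520907e+07 m
V = sqrt(mu/r) = 3259.3574 m/s
di = 6.42 deg = 0.1120501 rad
dV = 2*V*sin(di/2) = 2*3259.3574*sin(0.05602507)
dV = 365.0204 m/s = 0.3650204 km/s

0.3650 km/s


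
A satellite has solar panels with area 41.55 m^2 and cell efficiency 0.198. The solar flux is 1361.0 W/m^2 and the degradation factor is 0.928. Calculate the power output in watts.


P = area * eta * S * degradation
P = 41.55 * 0.198 * 1361.0 * 0.928
P = 10390.6405 W

10390.6405 W


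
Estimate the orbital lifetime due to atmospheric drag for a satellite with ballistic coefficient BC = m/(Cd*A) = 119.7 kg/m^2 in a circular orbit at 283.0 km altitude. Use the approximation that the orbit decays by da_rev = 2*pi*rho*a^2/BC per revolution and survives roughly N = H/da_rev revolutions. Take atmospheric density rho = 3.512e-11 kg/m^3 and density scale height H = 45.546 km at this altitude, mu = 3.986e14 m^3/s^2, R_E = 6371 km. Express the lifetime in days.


a = R_E + alt = 6654.0000 km = 6.654e+06 m
da_rev = 2*pi*rho*a^2/BC = 2*pi*3.512e-11*(6.654e+06)^2/119.7 = 81.621734 m per revolution
N = H/da_rev = 45546.0000 m / 81.621734 m = 558.0131 revolutions
P = 2*pi*sqrt(a^3/mu) = 5401.7616 s
lifetime = N*P = 558.0131 * 5401.7616 = 3.014254e+06 s = 34.8872 days

34.8872 days


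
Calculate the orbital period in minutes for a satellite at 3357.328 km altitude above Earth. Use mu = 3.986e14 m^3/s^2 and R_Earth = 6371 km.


r = 9728.3280 km = 9.728328e+06 m
T = 2*pi*sqrt(r^3/mu) = 2*pi*sqrt(9.2069252e+20 / 3.986e14)
T = 9549.2338 s = 159.1539 min

159.1539 minutes


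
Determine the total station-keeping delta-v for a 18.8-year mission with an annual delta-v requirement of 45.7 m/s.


dV = rate * years = 45.7 * 18.8
dV = 859.1600 m/s

859.1600 m/s


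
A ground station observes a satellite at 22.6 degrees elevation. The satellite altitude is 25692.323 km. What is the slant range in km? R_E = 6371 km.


h = 25692.323 km, el = 22.6 deg
d = -R_E*sin(el) + sqrt((R_E*sin(el))^2 + 2*R_E*h + h^2)
d = -6371.0000*sin(0.3944444) + sqrt((6371.0000*0.3842953)^2 + 2*6371.0000*25692.323 + 25692.323^2)
d = 29070.8778 km

29070.8778 km


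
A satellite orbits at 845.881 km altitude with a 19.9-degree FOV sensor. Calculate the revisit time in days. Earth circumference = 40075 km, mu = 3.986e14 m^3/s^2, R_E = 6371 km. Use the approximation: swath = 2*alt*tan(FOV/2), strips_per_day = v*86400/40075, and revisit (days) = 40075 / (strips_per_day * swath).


swath = 2*845.881*tan(0.1736603) = 296.7813 km
v = sqrt(mu/r) = 7431.7976 m/s = 7.4318 km/s
strips/day = v*86400/40075 = 7.4318*86400/40075 = 16.0226
coverage/day = strips * swath = 16.0226 * 296.7813 = 4755.2197 km
revisit = 40075 / 4755.2197 = 8.4276 days

8.4276 days


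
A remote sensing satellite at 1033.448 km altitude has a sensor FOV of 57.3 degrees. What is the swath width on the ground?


FOV = 57.3 deg = 1.0001 rad
swath = 2 * alt * tan(FOV/2) = 2 * 1033.448 * tan(0.5000368)
swath = 2 * 1033.448 * 0.5463503
swath = 1129.2493 km

1129.2493 km


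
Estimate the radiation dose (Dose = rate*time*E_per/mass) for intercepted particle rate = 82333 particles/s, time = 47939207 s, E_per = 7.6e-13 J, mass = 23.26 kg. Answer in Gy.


Total energy deposited = rate * time * E_per
  = 82333 * 47939207 * 7.6e-13 = 2.9997 J
Dose = E_total / mass = 2.9997 / 23.26
Dose = 0.1289641 Gy

0.1290 Gy


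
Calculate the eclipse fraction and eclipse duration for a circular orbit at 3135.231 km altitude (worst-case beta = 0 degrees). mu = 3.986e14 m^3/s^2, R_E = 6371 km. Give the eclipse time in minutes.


r = 9506.2310 km
T = 153.7349 min
Eclipse fraction = arcsin(R_E/r)/pi = arcsin(6371.0000/9506.2310)/pi
= arcsin(0.670192)/pi = 0.2337883
Eclipse duration = 0.2337883 * 153.7349 = 35.9414 min

35.9414 minutes


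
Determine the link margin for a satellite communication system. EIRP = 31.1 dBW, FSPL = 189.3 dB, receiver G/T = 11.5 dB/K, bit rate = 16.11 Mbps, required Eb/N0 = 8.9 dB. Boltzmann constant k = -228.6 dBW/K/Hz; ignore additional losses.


C/N0 = EIRP - FSPL + G/T - k = 31.1 - 189.3 + 11.5 - (-228.6)
C/N0 = 81.9000 dB-Hz
R_b = 16.11 Mbps = 1.611e+07 bps -> 10*log10(R_b) = 72.0710 dB-Hz
Eb/N0 = C/N0 - 10*log10(R_b) = 81.9000 - 72.0710 = 9.8290 dB
Margin = Eb/N0 - Eb/N0_req = 9.8290 - 8.9 = 0.9290446 dB (link closes)

0.9290 dB


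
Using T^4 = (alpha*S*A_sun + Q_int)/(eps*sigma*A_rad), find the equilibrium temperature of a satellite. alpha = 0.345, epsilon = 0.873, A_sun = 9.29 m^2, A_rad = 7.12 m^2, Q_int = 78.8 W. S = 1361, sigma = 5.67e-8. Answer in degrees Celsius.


Numerator = alpha*S*A_sun + Q_int = 0.345*1361*9.29 + 78.8 = 4440.8730 W
Denominator = eps*sigma*A_rad = 0.873*5.67e-8*7.12 = 3.5243359e-07 W/K^4
T^4 = 1.2600595e+10 K^4
T = 335.0409 K = 61.8909 C

61.8909 degrees Celsius


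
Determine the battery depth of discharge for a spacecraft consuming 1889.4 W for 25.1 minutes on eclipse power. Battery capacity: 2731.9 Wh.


E_used = P * t / 60 = 1889.4 * 25.1 / 60 = 790.3990 Wh
DOD = E_used / E_total * 100 = 790.3990 / 2731.9 * 100
DOD = 28.9322 %

28.9322 %


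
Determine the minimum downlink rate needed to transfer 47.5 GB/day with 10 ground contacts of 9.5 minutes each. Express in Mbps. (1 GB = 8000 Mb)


total contact time = 10 * 9.5 * 60 = 5700.0000 s
data = 47.5 GB = 380000.0000 Mb
rate = 380000.0000 / 5700.0000 = 66.6667 Mbps

66.6667 Mbps


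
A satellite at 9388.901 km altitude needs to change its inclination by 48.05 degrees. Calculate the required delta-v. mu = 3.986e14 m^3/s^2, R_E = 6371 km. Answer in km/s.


r = 15759.9010 km = 1.5759901e+07 m
V = sqrt(mu/r) = 5029.1189 m/s
di = 48.05 deg = 0.8386307 rad
dV = 2*V*sin(di/2) = 2*5029.1189*sin(0.4193154)
dV = 4095.0628 m/s = 4.0951 km/s

4.0951 km/s


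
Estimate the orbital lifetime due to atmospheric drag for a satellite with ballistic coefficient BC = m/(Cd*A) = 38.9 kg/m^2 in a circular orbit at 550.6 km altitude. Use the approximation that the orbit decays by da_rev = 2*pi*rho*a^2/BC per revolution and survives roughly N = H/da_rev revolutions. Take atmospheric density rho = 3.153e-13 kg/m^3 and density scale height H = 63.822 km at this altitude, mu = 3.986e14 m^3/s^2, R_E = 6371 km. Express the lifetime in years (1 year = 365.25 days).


a = R_E + alt = 6921.6000 km = 6.9216e+06 m
da_rev = 2*pi*rho*a^2/BC = 2*pi*3.153e-13*(6.9216e+06)^2/38.9 = 2.439873 m per revolution
N = H/da_rev = 63822.0000 m / 2.439873 m = 26157.9181 revolutions
P = 2*pi*sqrt(a^3/mu) = 5730.8754 s
lifetime = N*P = 26157.9181 * 5730.8754 = 1.4990777e+08 s = 1735.0436 days
years = 1735.0436 / 365.25 = 4.7503 years

4.7503 years


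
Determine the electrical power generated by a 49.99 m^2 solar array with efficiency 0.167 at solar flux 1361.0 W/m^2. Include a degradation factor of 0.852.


P = area * eta * S * degradation
P = 49.99 * 0.167 * 1361.0 * 0.852
P = 9680.4897 W

9680.4897 W


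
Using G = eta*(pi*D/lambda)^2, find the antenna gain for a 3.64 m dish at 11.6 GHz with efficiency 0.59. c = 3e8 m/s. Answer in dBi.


lambda = c/f = 3e8 / 1.16e+10 = 0.02586207 m
G = eta*(pi*D/lambda)^2 = 0.59*(pi*3.64/0.02586207)^2
G = 115352.7608 (linear)
G = 10*log10(115352.7608) = 50.6203 dBi

50.6203 dBi


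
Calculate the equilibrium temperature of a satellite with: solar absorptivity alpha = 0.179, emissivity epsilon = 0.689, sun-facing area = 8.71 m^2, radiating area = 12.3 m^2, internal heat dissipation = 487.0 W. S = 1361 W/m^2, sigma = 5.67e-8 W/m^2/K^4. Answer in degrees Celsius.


Numerator = alpha*S*A_sun + Q_int = 0.179*1361*8.71 + 487.0 = 2608.9215 W
Denominator = eps*sigma*A_rad = 0.689*5.67e-8*12.3 = 4.8051549e-07 W/K^4
T^4 = 5.4294222e+09 K^4
T = 271.4491 K = -1.7009 C

-1.7009 degrees Celsius


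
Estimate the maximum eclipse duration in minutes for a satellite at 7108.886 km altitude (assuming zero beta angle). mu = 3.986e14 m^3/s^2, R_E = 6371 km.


r = 13479.8860 km
T = 259.5908 min
Eclipse fraction = arcsin(R_E/r)/pi = arcsin(6371.0000/13479.8860)/pi
= arcsin(0.4726301)/pi = 0.1566953
Eclipse duration = 0.1566953 * 259.5908 = 40.6767 min

40.6767 minutes


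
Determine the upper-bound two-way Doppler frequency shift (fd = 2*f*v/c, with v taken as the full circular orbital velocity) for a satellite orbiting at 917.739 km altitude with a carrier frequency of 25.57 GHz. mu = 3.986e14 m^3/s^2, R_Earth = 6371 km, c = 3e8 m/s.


r = 7.288739e+06 m
v = sqrt(mu/r) = 7395.0727 m/s (worst-case radial velocity)
f = 25.57 GHz = 2.557e+10 Hz
fd = 2*f*v/c = 2*2.557e+10*7395.0727/3.0e+08
fd = 1.2606134e+06 Hz

1.2606e+06 Hz


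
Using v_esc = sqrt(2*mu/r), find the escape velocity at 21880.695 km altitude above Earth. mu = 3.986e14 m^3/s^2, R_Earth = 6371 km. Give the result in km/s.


r = 6371.0 + 21880.695 = 28251.6950 km = 2.8251695e+07 m
v_esc = sqrt(2*mu/r) = sqrt(2*3.986e14 / 2.8251695e+07)
v_esc = 5312.0407 m/s = 5.3120 km/s

5.3120 km/s


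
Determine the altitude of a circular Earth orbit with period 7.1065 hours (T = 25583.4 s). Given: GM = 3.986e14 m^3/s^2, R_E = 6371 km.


T = 25583.4 s
r = (mu*T^2/(4*pi^2))^(1/3) = (3.986e14 * 25583.4^2 / (4*pi^2))^(1/3)
r = 1.8765697e+07 m = 18765.6967 km
alt = r - R_E = 18765.6967 - 6371 = 12394.6967 km

12394.6967 km


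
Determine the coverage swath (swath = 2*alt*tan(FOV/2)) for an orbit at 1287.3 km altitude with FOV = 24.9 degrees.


FOV = 24.9 deg = 0.434587 rad
swath = 2 * alt * tan(FOV/2) = 2 * 1287.3 * tan(0.2172935)
swath = 2 * 1287.3 * 0.2207793
swath = 568.4183 km

568.4183 km


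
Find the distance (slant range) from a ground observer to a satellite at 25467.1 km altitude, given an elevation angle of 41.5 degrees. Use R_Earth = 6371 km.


h = 25467.1 km, el = 41.5 deg
d = -R_E*sin(el) + sqrt((R_E*sin(el))^2 + 2*R_E*h + h^2)
d = -6371.0000*sin(0.7243116) + sqrt((6371.0000*0.66262)^2 + 2*6371.0000*25467.1 + 25467.1^2)
d = 27256.9558 km

27256.9558 km


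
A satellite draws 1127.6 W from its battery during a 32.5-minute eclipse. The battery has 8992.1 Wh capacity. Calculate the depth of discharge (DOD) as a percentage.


E_used = P * t / 60 = 1127.6 * 32.5 / 60 = 610.7833 Wh
DOD = E_used / E_total * 100 = 610.7833 / 8992.1 * 100
DOD = 6.7924 %

6.7924 %


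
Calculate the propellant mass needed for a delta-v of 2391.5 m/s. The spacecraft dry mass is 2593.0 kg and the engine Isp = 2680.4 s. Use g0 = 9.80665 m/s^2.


ve = Isp * g0 = 2680.4 * 9.80665 = 26285.744660 m/s
mass ratio = exp(dv/ve) = exp(2391.5/26285.744660) = 1.09524806
m_prop = m_dry * (mr - 1) = 2593.0 * (1.09524806 - 1)
m_prop = 246.9782 kg

246.9782 kg


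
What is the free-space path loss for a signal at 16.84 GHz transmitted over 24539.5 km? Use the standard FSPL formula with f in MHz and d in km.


f = 16.84 GHz = 16840.0000 MHz
d = 24539.5 km
FSPL = 32.44 + 20*log10(16840.0000) + 20*log10(24539.5)
FSPL = 32.44 + 84.5268 + 87.7973
FSPL = 204.7642 dB

204.7642 dB


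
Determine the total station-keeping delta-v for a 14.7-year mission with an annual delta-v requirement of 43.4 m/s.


dV = rate * years = 43.4 * 14.7
dV = 637.9800 m/s

637.9800 m/s


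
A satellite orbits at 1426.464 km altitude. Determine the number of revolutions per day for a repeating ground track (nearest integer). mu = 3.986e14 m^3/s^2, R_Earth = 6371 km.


r = 7.797464e+06 m
T = 2*pi*sqrt(r^3/mu) = 6852.3776 s = 114.2063 min
revs/day = 1440 / 114.2063 = 12.6088
Rounded: 13 revolutions per day

13 revolutions per day


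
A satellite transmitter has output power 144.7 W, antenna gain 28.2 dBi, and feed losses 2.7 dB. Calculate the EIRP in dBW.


Pt = 144.7 W = 21.6047 dBW
EIRP = Pt_dBW + Gt - losses = 21.6047 + 28.2 - 2.7 = 47.1047 dBW

47.1047 dBW


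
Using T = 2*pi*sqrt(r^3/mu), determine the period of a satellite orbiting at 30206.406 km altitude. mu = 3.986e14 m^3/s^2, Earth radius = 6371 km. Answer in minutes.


r = 36577.4060 km = 3.6577406e+07 m
T = 2*pi*sqrt(r^3/mu) = 2*pi*sqrt(4.8937154e+22 / 3.986e14)
T = 69619.4480 s = 1160.3241 min

1160.3241 minutes


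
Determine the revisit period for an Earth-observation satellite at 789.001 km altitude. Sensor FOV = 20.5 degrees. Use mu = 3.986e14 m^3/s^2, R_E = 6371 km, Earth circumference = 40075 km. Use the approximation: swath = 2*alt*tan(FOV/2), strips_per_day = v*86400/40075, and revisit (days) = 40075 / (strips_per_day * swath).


swath = 2*789.001*tan(0.1788962) = 285.3492 km
v = sqrt(mu/r) = 7461.2588 m/s = 7.4613 km/s
strips/day = v*86400/40075 = 7.4613*86400/40075 = 16.0862
coverage/day = strips * swath = 16.0862 * 285.3492 = 4590.1729 km
revisit = 40075 / 4590.1729 = 8.7306 days

8.7306 days


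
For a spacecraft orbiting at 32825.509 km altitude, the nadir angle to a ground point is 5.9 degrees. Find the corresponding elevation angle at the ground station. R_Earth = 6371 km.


r = R_E + alt = 39196.5090 km
Law of sines in the satellite / Earth-center / ground-point triangle:
  sin(nadir)/R_E = sin(90 + el)/r  =>  cos(el) = (r/R_E)*sin(nadir)
cos(el) = (39196.5090 / 6371.0000) * sin(5.9 deg) = 0.6324138
el = arccos(0.6324138) = 50.7716 deg
(Earth-central angle = 90 - nadir - el = 33.3284 deg)

50.7716 degrees


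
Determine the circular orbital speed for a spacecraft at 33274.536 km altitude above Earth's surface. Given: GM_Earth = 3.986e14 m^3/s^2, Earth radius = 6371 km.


r = R_E + alt = 6371.0 + 33274.536 = 39645.5360 km = 3.9645536e+07 m
v = sqrt(mu/r) = sqrt(3.986e14 / 3.9645536e+07) = 3170.8194 m/s = 3.1708 km/s

3.1708 km/s


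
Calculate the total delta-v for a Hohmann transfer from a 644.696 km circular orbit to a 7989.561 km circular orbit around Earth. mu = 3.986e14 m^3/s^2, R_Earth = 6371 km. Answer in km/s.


r1 = 7015.6960 km = 7.015696e+06 m
r2 = 14360.5610 km = 1.4360561e+07 m
dv1 = sqrt(mu/r1)*(sqrt(2*r2/(r1+r2)) - 1) = 1199.5136 m/s
dv2 = sqrt(mu/r2)*(1 - sqrt(2*r1/(r1+r2))) = 1000.0276 m/s
total dv = |dv1| + |dv2| = 1199.5136 + 1000.0276 = 2199.5412 m/s = 2.1995 km/s

2.1995 km/s


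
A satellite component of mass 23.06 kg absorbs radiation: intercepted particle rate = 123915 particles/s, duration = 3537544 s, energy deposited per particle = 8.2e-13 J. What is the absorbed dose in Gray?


Total energy deposited = rate * time * E_per
  = 123915 * 3537544 * 8.2e-13 = 0.3594509 J
Dose = E_total / mass = 0.3594509 / 23.06
Dose = 0.01558764 Gy

0.0156 Gy


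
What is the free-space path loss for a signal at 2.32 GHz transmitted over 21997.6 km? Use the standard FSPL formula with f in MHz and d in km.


f = 2.32 GHz = 2320.0000 MHz
d = 21997.6 km
FSPL = 32.44 + 20*log10(2320.0000) + 20*log10(21997.6)
FSPL = 32.44 + 67.3098 + 86.8475
FSPL = 186.5973 dB

186.5973 dB


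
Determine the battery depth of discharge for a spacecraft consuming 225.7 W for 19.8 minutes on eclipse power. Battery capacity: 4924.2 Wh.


E_used = P * t / 60 = 225.7 * 19.8 / 60 = 74.4810 Wh
DOD = E_used / E_total * 100 = 74.4810 / 4924.2 * 100
DOD = 1.5126 %

1.5126 %


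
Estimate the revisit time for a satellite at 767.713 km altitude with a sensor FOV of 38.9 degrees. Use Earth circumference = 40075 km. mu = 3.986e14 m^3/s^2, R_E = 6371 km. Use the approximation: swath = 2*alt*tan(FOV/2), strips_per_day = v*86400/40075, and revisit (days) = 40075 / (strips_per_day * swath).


swath = 2*767.713*tan(0.3394665) = 542.2154 km
v = sqrt(mu/r) = 7472.3755 m/s = 7.4724 km/s
strips/day = v*86400/40075 = 7.4724*86400/40075 = 16.1101
coverage/day = strips * swath = 16.1101 * 542.2154 = 8735.1575 km
revisit = 40075 / 8735.1575 = 4.5878 days

4.5878 days


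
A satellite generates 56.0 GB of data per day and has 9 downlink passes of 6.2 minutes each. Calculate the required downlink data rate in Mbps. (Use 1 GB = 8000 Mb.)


total contact time = 9 * 6.2 * 60 = 3348.0000 s
data = 56.0 GB = 448000.0000 Mb
rate = 448000.0000 / 3348.0000 = 133.8112 Mbps

133.8112 Mbps


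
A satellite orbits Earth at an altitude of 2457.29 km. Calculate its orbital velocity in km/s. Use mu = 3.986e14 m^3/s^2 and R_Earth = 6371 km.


r = R_E + alt = 6371.0 + 2457.29 = 8828.2900 km = 8.82829e+06 m
v = sqrt(mu/r) = sqrt(3.986e14 / 8.82829e+06) = 6719.3978 m/s = 6.7194 km/s

6.7194 km/s


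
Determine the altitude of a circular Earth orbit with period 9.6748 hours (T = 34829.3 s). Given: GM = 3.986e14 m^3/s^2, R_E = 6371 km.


T = 34829.3 s
r = (mu*T^2/(4*pi^2))^(1/3) = (3.986e14 * 34829.3^2 / (4*pi^2))^(1/3)
r = 2.305096e+07 m = 23050.9600 km
alt = r - R_E = 23050.9600 - 6371 = 16679.9600 km

16679.9600 km


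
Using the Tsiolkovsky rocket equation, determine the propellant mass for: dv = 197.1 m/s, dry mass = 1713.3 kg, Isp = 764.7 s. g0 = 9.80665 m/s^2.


ve = Isp * g0 = 764.7 * 9.80665 = 7499.145255 m/s
mass ratio = exp(dv/ve) = exp(197.1/7499.145255) = 1.02663144
m_prop = m_dry * (mr - 1) = 1713.3 * (1.02663144 - 1)
m_prop = 45.6276 kg

45.6276 kg


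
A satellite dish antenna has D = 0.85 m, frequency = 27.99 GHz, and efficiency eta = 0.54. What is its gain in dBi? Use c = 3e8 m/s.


lambda = c/f = 3e8 / 2.799e+10 = 0.01071811 m
G = eta*(pi*D/lambda)^2 = 0.54*(pi*0.85/0.01071811)^2
G = 33519.2771 (linear)
G = 10*log10(33519.2771) = 45.2529 dBi

45.2529 dBi


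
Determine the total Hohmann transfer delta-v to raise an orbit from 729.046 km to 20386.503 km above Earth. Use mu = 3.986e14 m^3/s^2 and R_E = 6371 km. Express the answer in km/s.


r1 = 7100.0460 km = 7.100046e+06 m
r2 = 26757.5030 km = 2.6757503e+07 m
dv1 = sqrt(mu/r1)*(sqrt(2*r2/(r1+r2)) - 1) = 1927.2440 m/s
dv2 = sqrt(mu/r2)*(1 - sqrt(2*r1/(r1+r2))) = 1360.0710 m/s
total dv = |dv1| + |dv2| = 1927.2440 + 1360.0710 = 3287.3149 m/s = 3.2873 km/s

3.2873 km/s


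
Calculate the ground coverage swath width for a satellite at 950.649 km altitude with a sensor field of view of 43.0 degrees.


FOV = 43.0 deg = 0.7504916 rad
swath = 2 * alt * tan(FOV/2) = 2 * 950.649 * tan(0.3752458)
swath = 2 * 950.649 * 0.3939105
swath = 748.9412 km

748.9412 km


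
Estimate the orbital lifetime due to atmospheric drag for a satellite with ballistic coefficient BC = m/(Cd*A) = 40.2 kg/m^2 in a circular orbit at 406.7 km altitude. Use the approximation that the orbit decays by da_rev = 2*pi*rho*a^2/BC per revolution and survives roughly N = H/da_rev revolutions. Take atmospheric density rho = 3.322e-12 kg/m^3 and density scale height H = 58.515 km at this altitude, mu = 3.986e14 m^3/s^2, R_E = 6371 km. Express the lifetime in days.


a = R_E + alt = 6777.7000 km = 6.7777e+06 m
da_rev = 2*pi*rho*a^2/BC = 2*pi*3.322e-12*(6.7777e+06)^2/40.2 = 23.851633 m per revolution
N = H/da_rev = 58515.0000 m / 23.851633 m = 2453.2911 revolutions
P = 2*pi*sqrt(a^3/mu) = 5553.0903 s
lifetime = N*P = 2453.2911 * 5553.0903 = 1.3623347e+07 s = 157.6776 days

157.6776 days


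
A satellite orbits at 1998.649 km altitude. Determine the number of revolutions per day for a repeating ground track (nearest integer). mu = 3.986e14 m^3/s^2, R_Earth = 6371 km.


r = 8.369649e+06 m
T = 2*pi*sqrt(r^3/mu) = 7620.3003 s = 127.0050 min
revs/day = 1440 / 127.0050 = 11.3381
Rounded: 11 revolutions per day

11 revolutions per day


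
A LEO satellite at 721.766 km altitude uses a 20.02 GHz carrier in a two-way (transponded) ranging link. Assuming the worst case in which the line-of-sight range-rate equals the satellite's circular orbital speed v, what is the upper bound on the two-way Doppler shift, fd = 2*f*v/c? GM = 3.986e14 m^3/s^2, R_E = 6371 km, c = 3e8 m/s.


r = 7.092766e+06 m
v = sqrt(mu/r) = 7496.5395 m/s (worst-case radial velocity)
f = 20.02 GHz = 2.002e+10 Hz
fd = 2*f*v/c = 2*2.002e+10*7496.5395/3.0e+08
fd = 1.0005381e+06 Hz

1.0005e+06 Hz


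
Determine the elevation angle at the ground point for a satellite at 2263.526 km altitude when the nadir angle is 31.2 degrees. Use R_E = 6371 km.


r = R_E + alt = 8634.5260 km
Law of sines in the satellite / Earth-center / ground-point triangle:
  sin(nadir)/R_E = sin(90 + el)/r  =>  cos(el) = (r/R_E)*sin(nadir)
cos(el) = (8634.5260 / 6371.0000) * sin(31.2 deg) = 0.7020747
el = arccos(0.7020747) = 45.4063 deg
(Earth-central angle = 90 - nadir - el = 13.3937 deg)

45.4063 degrees


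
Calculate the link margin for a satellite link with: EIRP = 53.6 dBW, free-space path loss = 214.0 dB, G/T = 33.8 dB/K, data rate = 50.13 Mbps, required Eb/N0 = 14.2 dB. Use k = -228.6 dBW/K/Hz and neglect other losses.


C/N0 = EIRP - FSPL + G/T - k = 53.6 - 214.0 + 33.8 - (-228.6)
C/N0 = 102.0000 dB-Hz
R_b = 50.13 Mbps = 5.013e+07 bps -> 10*log10(R_b) = 77.0010 dB-Hz
Eb/N0 = C/N0 - 10*log10(R_b) = 102.0000 - 77.0010 = 24.9990 dB
Margin = Eb/N0 - Eb/N0_req = 24.9990 - 14.2 = 10.7990 dB (link closes)

10.7990 dB


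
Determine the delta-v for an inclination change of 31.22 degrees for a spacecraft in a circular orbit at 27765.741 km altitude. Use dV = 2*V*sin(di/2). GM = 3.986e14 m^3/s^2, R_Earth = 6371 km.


r = 34136.7410 km = 3.4136741e+07 m
V = sqrt(mu/r) = 3417.0995 m/s
di = 31.22 deg = 0.5448918 rad
dV = 2*V*sin(di/2) = 2*3417.0995*sin(0.2724459)
dV = 1839.0004 m/s = 1.8390 km/s

1.8390 km/s


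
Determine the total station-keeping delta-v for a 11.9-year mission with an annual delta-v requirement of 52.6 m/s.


dV = rate * years = 52.6 * 11.9
dV = 625.9400 m/s

625.9400 m/s


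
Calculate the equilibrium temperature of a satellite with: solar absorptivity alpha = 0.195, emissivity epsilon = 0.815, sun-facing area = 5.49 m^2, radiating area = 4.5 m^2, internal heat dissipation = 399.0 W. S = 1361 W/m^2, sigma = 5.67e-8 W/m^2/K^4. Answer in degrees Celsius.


Numerator = alpha*S*A_sun + Q_int = 0.195*1361*5.49 + 399.0 = 1856.0186 W
Denominator = eps*sigma*A_rad = 0.815*5.67e-8*4.5 = 2.0794725e-07 W/K^4
T^4 = 8.9254296e+09 K^4
T = 307.3670 K = 34.2170 C

34.2170 degrees Celsius


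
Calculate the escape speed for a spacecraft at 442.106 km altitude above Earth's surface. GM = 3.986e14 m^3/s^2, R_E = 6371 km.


r = 6371.0 + 442.106 = 6813.1060 km = 6.813106e+06 m
v_esc = sqrt(2*mu/r) = sqrt(2*3.986e14 / 6.813106e+06)
v_esc = 10817.1057 m/s = 10.8171 km/s

10.8171 km/s


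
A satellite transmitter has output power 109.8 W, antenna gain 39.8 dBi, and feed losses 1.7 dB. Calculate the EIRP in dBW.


Pt = 109.8 W = 20.4060 dBW
EIRP = Pt_dBW + Gt - losses = 20.4060 + 39.8 - 1.7 = 58.5060 dBW

58.5060 dBW


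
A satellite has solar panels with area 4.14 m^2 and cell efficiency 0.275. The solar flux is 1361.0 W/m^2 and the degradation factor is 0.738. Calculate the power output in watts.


P = area * eta * S * degradation
P = 4.14 * 0.275 * 1361.0 * 0.738
P = 1143.5299 W

1143.5299 W


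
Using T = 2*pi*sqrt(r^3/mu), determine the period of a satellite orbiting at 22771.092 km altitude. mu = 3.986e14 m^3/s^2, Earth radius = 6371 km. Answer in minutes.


r = 29142.0920 km = 2.9142092e+07 m
T = 2*pi*sqrt(r^3/mu) = 2*pi*sqrt(2.4749258e+22 / 3.986e14)
T = 49509.9296 s = 825.1655 min

825.1655 minutes


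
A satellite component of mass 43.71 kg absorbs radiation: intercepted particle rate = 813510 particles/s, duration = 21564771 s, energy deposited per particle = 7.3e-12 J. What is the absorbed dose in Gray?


Total energy deposited = rate * time * E_per
  = 813510 * 21564771 * 7.3e-12 = 128.0650 J
Dose = E_total / mass = 128.0650 / 43.71
Dose = 2.9299 Gy

2.9299 Gy


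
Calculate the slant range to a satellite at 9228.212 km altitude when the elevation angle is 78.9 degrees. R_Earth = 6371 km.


h = 9228.212 km, el = 78.9 deg
d = -R_E*sin(el) + sqrt((R_E*sin(el))^2 + 2*R_E*h + h^2)
d = -6371.0000*sin(1.3771) + sqrt((6371.0000*0.9812927)^2 + 2*6371.0000*9228.212 + 9228.212^2)
d = 9299.0999 km

9299.0999 km


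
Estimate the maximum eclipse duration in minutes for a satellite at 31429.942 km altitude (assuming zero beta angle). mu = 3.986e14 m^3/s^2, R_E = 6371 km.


r = 37800.9420 km
T = 1219.0286 min
Eclipse fraction = arcsin(R_E/r)/pi = arcsin(6371.0000/37800.9420)/pi
= arcsin(0.1685408)/pi = 0.05390549
Eclipse duration = 0.05390549 * 1219.0286 = 65.7123 min

65.7123 minutes


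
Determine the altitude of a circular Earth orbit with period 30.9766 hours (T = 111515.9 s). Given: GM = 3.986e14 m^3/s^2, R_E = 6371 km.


T = 111515.9 s
r = (mu*T^2/(4*pi^2))^(1/3) = (3.986e14 * 111515.9^2 / (4*pi^2))^(1/3)
r = 5.0074549e+07 m = 50074.5492 km
alt = r - R_E = 50074.5492 - 6371 = 43703.5492 km

43703.5492 km


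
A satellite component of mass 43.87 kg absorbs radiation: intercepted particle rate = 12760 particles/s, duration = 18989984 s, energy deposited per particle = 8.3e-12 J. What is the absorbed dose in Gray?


Total energy deposited = rate * time * E_per
  = 12760 * 18989984 * 8.3e-12 = 2.0112 J
Dose = E_total / mass = 2.0112 / 43.87
Dose = 0.04584434 Gy

0.0458 Gy


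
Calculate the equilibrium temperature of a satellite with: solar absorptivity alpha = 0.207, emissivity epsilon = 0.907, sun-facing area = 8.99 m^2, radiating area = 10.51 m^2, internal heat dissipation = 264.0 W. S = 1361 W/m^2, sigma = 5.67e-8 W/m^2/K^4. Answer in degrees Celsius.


Numerator = alpha*S*A_sun + Q_int = 0.207*1361*8.99 + 264.0 = 2796.7257 W
Denominator = eps*sigma*A_rad = 0.907*5.67e-8*10.51 = 5.4049672e-07 W/K^4
T^4 = 5.1743621e+09 K^4
T = 268.2034 K = -4.9466 C

-4.9466 degrees Celsius


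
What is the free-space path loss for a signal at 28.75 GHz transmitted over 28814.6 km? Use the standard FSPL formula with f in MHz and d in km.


f = 28.75 GHz = 28750.0000 MHz
d = 28814.6 km
FSPL = 32.44 + 20*log10(28750.0000) + 20*log10(28814.6)
FSPL = 32.44 + 89.1728 + 89.1923
FSPL = 210.8050 dB

210.8050 dB


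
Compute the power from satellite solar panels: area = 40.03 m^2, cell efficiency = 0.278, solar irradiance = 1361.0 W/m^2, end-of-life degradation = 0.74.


P = area * eta * S * degradation
P = 40.03 * 0.278 * 1361.0 * 0.74
P = 11207.7963 W

11207.7963 W


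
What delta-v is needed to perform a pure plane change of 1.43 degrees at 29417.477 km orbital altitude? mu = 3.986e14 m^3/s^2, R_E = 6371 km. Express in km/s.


r = 35788.4770 km = 3.5788477e+07 m
V = sqrt(mu/r) = 3337.3138 m/s
di = 1.43 deg = 0.02495821 rad
dV = 2*V*sin(di/2) = 2*3337.3138*sin(0.0124791)
dV = 83.2912 m/s = 0.08329121 km/s

0.0833 km/s


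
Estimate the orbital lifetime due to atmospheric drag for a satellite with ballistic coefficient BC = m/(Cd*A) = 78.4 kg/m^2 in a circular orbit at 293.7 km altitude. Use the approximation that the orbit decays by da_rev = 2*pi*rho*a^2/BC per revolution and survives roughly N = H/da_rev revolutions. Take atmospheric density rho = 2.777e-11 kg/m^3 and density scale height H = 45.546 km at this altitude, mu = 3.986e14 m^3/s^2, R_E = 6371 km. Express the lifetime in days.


a = R_E + alt = 6664.7000 km = 6.6647e+06 m
da_rev = 2*pi*rho*a^2/BC = 2*pi*2.777e-11*(6.6647e+06)^2/78.4 = 98.855513 m per revolution
N = H/da_rev = 45546.0000 m / 98.855513 m = 460.7330 revolutions
P = 2*pi*sqrt(a^3/mu) = 5414.7964 s
lifetime = N*P = 460.7330 * 5414.7964 = 2.4947755e+06 s = 28.8747 days

28.8747 days


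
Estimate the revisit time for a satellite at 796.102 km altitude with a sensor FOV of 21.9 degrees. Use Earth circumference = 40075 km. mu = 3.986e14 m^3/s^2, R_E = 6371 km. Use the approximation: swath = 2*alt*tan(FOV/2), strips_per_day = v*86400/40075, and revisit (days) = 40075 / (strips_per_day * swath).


swath = 2*796.102*tan(0.1911136) = 308.0514 km
v = sqrt(mu/r) = 7457.5617 m/s = 7.4576 km/s
strips/day = v*86400/40075 = 7.4576*86400/40075 = 16.0782
coverage/day = strips * swath = 16.0782 * 308.0514 = 4952.9078 km
revisit = 40075 / 4952.9078 = 8.0912 days

8.0912 days


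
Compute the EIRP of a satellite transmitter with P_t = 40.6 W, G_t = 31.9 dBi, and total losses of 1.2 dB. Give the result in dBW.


Pt = 40.6 W = 16.0853 dBW
EIRP = Pt_dBW + Gt - losses = 16.0853 + 31.9 - 1.2 = 46.7853 dBW

46.7853 dBW


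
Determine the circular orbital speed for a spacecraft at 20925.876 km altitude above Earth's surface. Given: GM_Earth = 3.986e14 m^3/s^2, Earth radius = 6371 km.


r = R_E + alt = 6371.0 + 20925.876 = 27296.8760 km = 2.7296876e+07 m
v = sqrt(mu/r) = sqrt(3.986e14 / 2.7296876e+07) = 3821.3091 m/s = 3.8213 km/s

3.8213 km/s


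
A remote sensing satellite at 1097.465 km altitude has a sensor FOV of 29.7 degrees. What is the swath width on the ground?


FOV = 29.7 deg = 0.5183628 rad
swath = 2 * alt * tan(FOV/2) = 2 * 1097.465 * tan(0.2591814)
swath = 2 * 1097.465 * 0.2651452
swath = 581.9751 km

581.9751 km


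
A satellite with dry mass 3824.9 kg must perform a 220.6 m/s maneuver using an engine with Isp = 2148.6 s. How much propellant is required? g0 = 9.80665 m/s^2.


ve = Isp * g0 = 2148.6 * 9.80665 = 21070.568190 m/s
mass ratio = exp(dv/ve) = exp(220.6/21070.568190) = 1.01052458
m_prop = m_dry * (mr - 1) = 3824.9 * (1.01052458 - 1)
m_prop = 40.2555 kg

40.2555 kg


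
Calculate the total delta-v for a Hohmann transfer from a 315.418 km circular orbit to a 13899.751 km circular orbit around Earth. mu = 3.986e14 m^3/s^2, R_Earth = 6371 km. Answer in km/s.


r1 = 6686.4180 km = 6.686418e+06 m
r2 = 20270.7510 km = 2.0270751e+07 m
dv1 = sqrt(mu/r1)*(sqrt(2*r2/(r1+r2)) - 1) = 1747.6055 m/s
dv2 = sqrt(mu/r2)*(1 - sqrt(2*r1/(r1+r2))) = 1311.1269 m/s
total dv = |dv1| + |dv2| = 1747.6055 + 1311.1269 = 3058.7324 m/s = 3.0587 km/s

3.0587 km/s


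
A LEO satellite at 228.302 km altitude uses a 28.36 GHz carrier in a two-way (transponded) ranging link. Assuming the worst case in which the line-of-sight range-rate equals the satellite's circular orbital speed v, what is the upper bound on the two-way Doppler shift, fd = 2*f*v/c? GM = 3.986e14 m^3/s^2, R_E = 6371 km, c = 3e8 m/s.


r = 6.599302e+06 m
v = sqrt(mu/r) = 7771.7647 m/s (worst-case radial velocity)
f = 28.36 GHz = 2.836e+10 Hz
fd = 2*f*v/c = 2*2.836e+10*7771.7647/3.0e+08
fd = 1.4693817e+06 Hz

1.4694e+06 Hz


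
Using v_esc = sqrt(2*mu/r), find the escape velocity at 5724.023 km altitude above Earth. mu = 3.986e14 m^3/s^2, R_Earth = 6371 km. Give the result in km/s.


r = 6371.0 + 5724.023 = 12095.0230 km = 1.2095023e+07 m
v_esc = sqrt(2*mu/r) = sqrt(2*3.986e14 / 1.2095023e+07)
v_esc = 8118.5841 m/s = 8.1186 km/s

8.1186 km/s


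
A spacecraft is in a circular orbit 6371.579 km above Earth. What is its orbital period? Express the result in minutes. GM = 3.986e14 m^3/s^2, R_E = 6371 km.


r = 12742.5790 km = 1.2742579e+07 m
T = 2*pi*sqrt(r^3/mu) = 2*pi*sqrt(2.0690549e+21 / 3.986e14)
T = 14315.1935 s = 238.5866 min

238.5866 minutes


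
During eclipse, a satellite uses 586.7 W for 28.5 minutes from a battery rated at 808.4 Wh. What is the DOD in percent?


E_used = P * t / 60 = 586.7 * 28.5 / 60 = 278.6825 Wh
DOD = E_used / E_total * 100 = 278.6825 / 808.4 * 100
DOD = 34.4733 %

34.4733 %


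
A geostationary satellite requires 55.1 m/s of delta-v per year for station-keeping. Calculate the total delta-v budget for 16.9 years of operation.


dV = rate * years = 55.1 * 16.9
dV = 931.1900 m/s

931.1900 m/s


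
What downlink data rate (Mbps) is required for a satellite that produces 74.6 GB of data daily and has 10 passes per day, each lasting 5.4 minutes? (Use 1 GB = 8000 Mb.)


total contact time = 10 * 5.4 * 60 = 3240.0000 s
data = 74.6 GB = 596800.0000 Mb
rate = 596800.0000 / 3240.0000 = 184.1975 Mbps

184.1975 Mbps


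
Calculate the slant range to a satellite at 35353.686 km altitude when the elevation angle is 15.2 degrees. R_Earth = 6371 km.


h = 35353.686 km, el = 15.2 deg
d = -R_E*sin(el) + sqrt((R_E*sin(el))^2 + 2*R_E*h + h^2)
d = -6371.0000*sin(0.26529) + sqrt((6371.0000*0.2621892)^2 + 2*6371.0000*35353.686 + 35353.686^2)
d = 39598.8312 km

39598.8312 km


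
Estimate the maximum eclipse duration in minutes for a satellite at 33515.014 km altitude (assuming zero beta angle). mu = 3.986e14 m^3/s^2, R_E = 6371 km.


r = 39886.0140 km
T = 1321.2680 min
Eclipse fraction = arcsin(R_E/r)/pi = arcsin(6371.0000/39886.0140)/pi
= arcsin(0.1597302)/pi = 0.05106242
Eclipse duration = 0.05106242 * 1321.2680 = 67.4671 min

67.4671 minutes


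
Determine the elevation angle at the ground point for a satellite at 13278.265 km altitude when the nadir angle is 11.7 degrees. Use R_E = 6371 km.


r = R_E + alt = 19649.2650 km
Law of sines in the satellite / Earth-center / ground-point triangle:
  sin(nadir)/R_E = sin(90 + el)/r  =>  cos(el) = (r/R_E)*sin(nadir)
cos(el) = (19649.2650 / 6371.0000) * sin(11.7 deg) = 0.6254311
el = arccos(0.6254311) = 51.2862 deg
(Earth-central angle = 90 - nadir - el = 27.0138 deg)

51.2862 degrees


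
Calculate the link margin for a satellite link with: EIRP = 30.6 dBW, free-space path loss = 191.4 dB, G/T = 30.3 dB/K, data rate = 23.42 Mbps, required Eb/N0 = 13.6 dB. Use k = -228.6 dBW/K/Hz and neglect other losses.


C/N0 = EIRP - FSPL + G/T - k = 30.6 - 191.4 + 30.3 - (-228.6)
C/N0 = 98.1000 dB-Hz
R_b = 23.42 Mbps = 2.342e+07 bps -> 10*log10(R_b) = 73.6959 dB-Hz
Eb/N0 = C/N0 - 10*log10(R_b) = 98.1000 - 73.6959 = 24.4041 dB
Margin = Eb/N0 - Eb/N0_req = 24.4041 - 13.6 = 10.8041 dB (link closes)

10.8041 dB


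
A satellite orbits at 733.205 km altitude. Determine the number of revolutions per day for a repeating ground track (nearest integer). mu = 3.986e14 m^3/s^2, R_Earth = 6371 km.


r = 7.104205e+06 m
T = 2*pi*sqrt(r^3/mu) = 5959.1518 s = 99.3192 min
revs/day = 1440 / 99.3192 = 14.4987
Rounded: 14 revolutions per day

14 revolutions per day


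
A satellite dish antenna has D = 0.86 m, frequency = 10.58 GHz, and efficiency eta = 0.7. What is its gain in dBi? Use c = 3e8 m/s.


lambda = c/f = 3e8 / 1.058e+10 = 0.02835539 m
G = eta*(pi*D/lambda)^2 = 0.7*(pi*0.86/0.02835539)^2
G = 6355.1165 (linear)
G = 10*log10(6355.1165) = 38.0312 dBi

38.0312 dBi


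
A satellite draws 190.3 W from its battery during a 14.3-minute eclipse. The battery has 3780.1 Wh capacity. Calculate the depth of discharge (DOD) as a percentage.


E_used = P * t / 60 = 190.3 * 14.3 / 60 = 45.3548 Wh
DOD = E_used / E_total * 100 = 45.3548 / 3780.1 * 100
DOD = 1.1998 %

1.1998 %


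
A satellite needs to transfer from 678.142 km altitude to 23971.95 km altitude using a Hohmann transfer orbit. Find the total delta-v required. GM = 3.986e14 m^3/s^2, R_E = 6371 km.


r1 = 7049.1420 km = 7.049142e+06 m
r2 = 30342.9500 km = 3.034295e+07 m
dv1 = sqrt(mu/r1)*(sqrt(2*r2/(r1+r2)) - 1) = 2060.0579 m/s
dv2 = sqrt(mu/r2)*(1 - sqrt(2*r1/(r1+r2))) = 1398.9026 m/s
total dv = |dv1| + |dv2| = 2060.0579 + 1398.9026 = 3458.9605 m/s = 3.4590 km/s

3.4590 km/s


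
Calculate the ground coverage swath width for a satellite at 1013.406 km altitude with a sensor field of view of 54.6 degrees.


FOV = 54.6 deg = 0.9529498 rad
swath = 2 * alt * tan(FOV/2) = 2 * 1013.406 * tan(0.4764749)
swath = 2 * 1013.406 * 0.5161385
swath = 1046.1157 km

1046.1157 km


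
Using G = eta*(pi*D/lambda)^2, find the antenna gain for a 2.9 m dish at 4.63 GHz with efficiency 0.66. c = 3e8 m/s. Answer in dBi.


lambda = c/f = 3e8 / 4.63e+09 = 0.06479482 m
G = eta*(pi*D/lambda)^2 = 0.66*(pi*2.9/0.06479482)^2
G = 13048.4567 (linear)
G = 10*log10(13048.4567) = 41.1556 dBi

41.1556 dBi


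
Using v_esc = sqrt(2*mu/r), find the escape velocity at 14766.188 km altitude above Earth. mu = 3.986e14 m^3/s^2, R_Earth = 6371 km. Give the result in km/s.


r = 6371.0 + 14766.188 = 21137.1880 km = 2.1137188e+07 m
v_esc = sqrt(2*mu/r) = sqrt(2*3.986e14 / 2.1137188e+07)
v_esc = 6141.2961 m/s = 6.1413 km/s

6.1413 km/s


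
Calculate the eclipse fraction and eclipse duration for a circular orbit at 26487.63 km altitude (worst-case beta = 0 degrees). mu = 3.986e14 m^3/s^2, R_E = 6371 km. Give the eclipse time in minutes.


r = 32858.6300 km
T = 987.9481 min
Eclipse fraction = arcsin(R_E/r)/pi = arcsin(6371.0000/32858.6300)/pi
= arcsin(0.1938912)/pi = 0.06211088
Eclipse duration = 0.06211088 * 987.9481 = 61.3623 min

61.3623 minutes


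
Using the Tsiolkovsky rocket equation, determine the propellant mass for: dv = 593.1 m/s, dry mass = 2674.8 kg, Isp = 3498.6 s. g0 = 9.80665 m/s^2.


ve = Isp * g0 = 3498.6 * 9.80665 = 34309.545690 m/s
mass ratio = exp(dv/ve) = exp(593.1/34309.545690) = 1.01743701
m_prop = m_dry * (mr - 1) = 2674.8 * (1.01743701 - 1)
m_prop = 46.6405 kg

46.6405 kg


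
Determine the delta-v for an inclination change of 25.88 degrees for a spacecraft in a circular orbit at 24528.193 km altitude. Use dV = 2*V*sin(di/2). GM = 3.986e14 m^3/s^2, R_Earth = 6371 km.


r = 30899.1930 km = 3.0899193e+07 m
V = sqrt(mu/r) = 3591.6588 m/s
di = 25.88 deg = 0.4516912 rad
dV = 2*V*sin(di/2) = 2*3591.6588*sin(0.2258456)
dV = 1608.5644 m/s = 1.6086 km/s

1.6086 km/s


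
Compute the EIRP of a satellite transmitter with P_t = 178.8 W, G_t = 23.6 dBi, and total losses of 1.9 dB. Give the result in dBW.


Pt = 178.8 W = 22.5237 dBW
EIRP = Pt_dBW + Gt - losses = 22.5237 + 23.6 - 1.9 = 44.2237 dBW

44.2237 dBW
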